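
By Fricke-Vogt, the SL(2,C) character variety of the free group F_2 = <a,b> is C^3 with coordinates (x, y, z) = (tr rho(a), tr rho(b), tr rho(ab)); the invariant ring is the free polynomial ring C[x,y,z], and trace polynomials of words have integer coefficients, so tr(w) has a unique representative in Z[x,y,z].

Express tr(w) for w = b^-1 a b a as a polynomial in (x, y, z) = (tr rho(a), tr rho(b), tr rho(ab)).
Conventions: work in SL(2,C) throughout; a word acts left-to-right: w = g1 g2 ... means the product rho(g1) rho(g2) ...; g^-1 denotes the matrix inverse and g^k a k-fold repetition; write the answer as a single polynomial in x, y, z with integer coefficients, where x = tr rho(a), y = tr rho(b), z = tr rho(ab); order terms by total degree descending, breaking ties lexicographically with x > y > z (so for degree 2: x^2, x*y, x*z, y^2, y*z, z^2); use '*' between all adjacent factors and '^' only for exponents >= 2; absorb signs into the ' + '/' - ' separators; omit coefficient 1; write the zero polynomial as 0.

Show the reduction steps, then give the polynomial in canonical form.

trace(a b a) = trace(a)*trace(b a) - trace(b)   [square of a] = x*z - y
next, trace(a b a b) = trace(b a)*trace(b a) - trace(1)   [split at a repeated b] = z^2 - 2
trace(b^-1 a b a) = trace(a b a)*trace(b) - trace(a b a b)   [inverse elimination on b] = x*y*z - y^2 - z^2 + 2

x*y*z - y^2 - z^2 + 2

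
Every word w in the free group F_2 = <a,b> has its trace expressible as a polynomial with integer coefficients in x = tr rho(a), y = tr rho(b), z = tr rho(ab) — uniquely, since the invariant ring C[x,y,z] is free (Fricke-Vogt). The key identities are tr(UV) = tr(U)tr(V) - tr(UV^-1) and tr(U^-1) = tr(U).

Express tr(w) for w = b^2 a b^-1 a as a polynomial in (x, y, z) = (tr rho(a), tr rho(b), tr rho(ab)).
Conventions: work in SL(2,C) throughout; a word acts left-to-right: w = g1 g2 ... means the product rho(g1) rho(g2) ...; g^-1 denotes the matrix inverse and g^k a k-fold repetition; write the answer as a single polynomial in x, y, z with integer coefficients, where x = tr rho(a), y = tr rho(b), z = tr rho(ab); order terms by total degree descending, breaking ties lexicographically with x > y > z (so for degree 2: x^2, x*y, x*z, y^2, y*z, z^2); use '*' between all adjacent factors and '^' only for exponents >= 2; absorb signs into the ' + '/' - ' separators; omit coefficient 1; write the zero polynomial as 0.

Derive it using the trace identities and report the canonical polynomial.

x*y^2*z - x^2*y - y^3 - y*z^2 + x*z + 3*y

trace(a^2 b) = trace(a) trace(b a) - trace(b) = x*z - y
trace(a^2) = trace(a) trace(a) - trace(1) = x^2 - 2
trace(a b^2 a) = trace(b) trace(a^2 b) - trace(a^2) = x*y*z - x^2 - y^2 + 2
trace(a b a b) = trace(b a) trace(b a) - trace(1) = z^2 - 2
trace(a b^2 a b) = trace(b) trace(a b a b) - trace(a b a) = y*z^2 - x*z - y
reduce: trace(b^2 a b^-1 a) = trace(a b^2 a) trace(b) - trace(a b^2 a b) = x*y^2*z - x^2*y - y^3 - y*z^2 + x*z + 3*y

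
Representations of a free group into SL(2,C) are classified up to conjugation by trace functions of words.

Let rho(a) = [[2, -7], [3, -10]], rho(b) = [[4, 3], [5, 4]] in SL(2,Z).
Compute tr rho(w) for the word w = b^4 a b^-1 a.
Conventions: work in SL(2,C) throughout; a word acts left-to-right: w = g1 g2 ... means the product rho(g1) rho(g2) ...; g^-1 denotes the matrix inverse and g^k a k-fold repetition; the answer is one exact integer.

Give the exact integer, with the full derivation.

rho(b) = [[4, 3], [5, 4]]
... * rho(b) = [[4, 3], [5, 4]]  ->  [[31, 24], [40, 31]]
... * rho(b) = [[4, 3], [5, 4]]  ->  [[244, 189], [315, 244]]
... * rho(b) = [[4, 3], [5, 4]]  ->  [[1921, 1488], [2480, 1921]]
... * rho(a) = [[2, -7], [3, -10]]  ->  [[8306, -28327], [10723, -36570]]
... * rho(b^-1) = [[4, -3], [-5, 4]]  ->  [[174859, -138226], [225742, -178449]]
... * rho(a) = [[2, -7], [3, -10]]  ->  [[-64960, 158247], [-83863, 204296]]
tr = -64960 + 204296 = 139336

139336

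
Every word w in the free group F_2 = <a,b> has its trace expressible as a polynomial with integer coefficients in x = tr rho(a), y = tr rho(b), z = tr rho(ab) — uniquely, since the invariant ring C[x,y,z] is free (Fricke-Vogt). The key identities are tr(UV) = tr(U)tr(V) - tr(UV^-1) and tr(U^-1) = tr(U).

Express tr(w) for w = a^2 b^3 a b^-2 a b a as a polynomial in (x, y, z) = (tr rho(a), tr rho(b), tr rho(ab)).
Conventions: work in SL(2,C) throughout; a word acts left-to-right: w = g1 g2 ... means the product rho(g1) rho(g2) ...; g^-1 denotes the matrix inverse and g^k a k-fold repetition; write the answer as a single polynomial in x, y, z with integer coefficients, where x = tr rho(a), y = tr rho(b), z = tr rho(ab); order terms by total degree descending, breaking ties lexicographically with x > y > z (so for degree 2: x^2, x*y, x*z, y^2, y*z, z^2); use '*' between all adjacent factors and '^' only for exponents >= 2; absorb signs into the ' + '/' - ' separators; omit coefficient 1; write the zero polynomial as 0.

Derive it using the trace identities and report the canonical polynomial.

trace(b a b a) = trace(b a) trace(b a) - trace(1)   [split at a repeated b] = z^2 - 2
trace(b a b) = trace(b) trace(a b) - trace(a)   [square of b] = y*z - x
trace(a^2 b a b) = trace(a) trace(b a b a) - trace(b a b)   [square of a] = x*z^2 - y*z - x
apply: trace(a b a) = trace(a) trace(b a) - trace(b)   [square of a] = x*z - y
use: trace(a^2 b a) = trace(a) trace(a b a) - trace(a b)   [square of a] = x^2*z - x*y - z
trace(b a^2 b a b) = trace(b) trace(a^2 b a b) - trace(a^2 b a)   [square of b] = x*y*z^2 - x^2*z - y^2*z + z
trace(b^3 a^2 b a) = trace(b) trace(b a^2 b a b) - trace(b a^2 b a)   [square of b] = x*y^2*z^2 - x^2*y*z - y^3*z - x*z^2 + 2*y*z + x
trace(a^2) = trace(a) trace(a) - trace(1)   [square of a] = x^2 - 2
trace(b a^2 b) = trace(b) trace(a^2 b) - trace(a^2)   [square of b] = x*y*z - x^2 - y^2 + 2
use: trace(a^2 b^3) = trace(b) trace(b a^2 b) - trace(b a^2)   [square of b] = x*y^2*z - x^2*y - y^3 - x*z + 3*y
apply: trace(b^3 a^2 b) = trace(b) trace(a^2 b^3) - trace(a^2 b^2)   [square of b] = x*y^3*z - x^2*y^2 - y^4 - 2*x*y*z + x^2 + 4*y^2 - 2
trace(b^3 a^2 b a^2) = trace(a) trace(b^3 a^2 b a) - trace(b^3 a^2 b)   [square of a] = x^2*y^2*z^2 - x^3*y*z - 2*x*y^3*z + x^2*y^2 - x^2*z^2 + y^4 + 4*x*y*z - 4*y^2 + 2
trace(a b a^3 b^3 a) = trace(a) trace(b^3 a^2 b a^2) - trace(b^3 a^2 b a)   [square of a] = x^3*y^2*z^2 - x^4*y*z - 2*x^2*y^3*z + x^3*y^2 - x^3*z^2 + x*y^4 - x*y^2*z^2 + 5*x^2*y*z + y^3*z - 4*x*y^2 + x*z^2 - 2*y*z + x
trace(a b a b a b) = trace(a b) trace(a b a b) - trace(a^-1 b^-1)   [split at a repeated a] = z^3 - 3*z
trace(b a b a b a b) = trace(b) trace(a b a b a b) - trace(a b a b a)   [square of b] = y*z^3 - x*z^2 - 2*y*z + x
trace(b^3 a b a b a) = trace(b) trace(b a b a b a b) - trace(b a b a b a)   [square of b] = y^2*z^3 - x*y*z^2 - 2*y^2*z - z^3 + x*y + 3*z
trace(b a b a b) = trace(b) trace(a b a b) - trace(a b a)   [square of b] = y*z^2 - x*z - y
apply: trace(b^2 a b a b) = trace(b) trace(b a b a b) - trace(b a b a)   [square of b] = y^2*z^2 - x*y*z - y^2 - z^2 + 2
trace(b^3 a b a b) = trace(b) trace(b^2 a b a b) - trace(b^2 a b a)   [square of b] = y^3*z^2 - x*y^2*z - y^3 - 2*y*z^2 + x*z + 3*y
apply: trace(b^3 a b a b a^2) = trace(a) trace(b^3 a b a b a) - trace(b^3 a b a b)   [square of a] = x*y^2*z^3 - x^2*y*z^2 - y^3*z^2 - x*y^2*z - x*z^3 + x^2*y + y^3 + 2*y*z^2 + 2*x*z - 3*y
trace(a b a^3 b^3 a b) = trace(a) trace(b^3 a b a b a^2) - trace(b^3 a b a b a)   [square of a] = x^2*y^2*z^3 - x^3*y*z^2 - x*y^3*z^2 - x^2*y^2*z - x^2*z^3 - y^2*z^3 + x^3*y + x*y^3 + 3*x*y*z^2 + 2*x^2*z + 2*y^2*z + z^3 - 4*x*y - 3*z
trace(b^-1 a b a^3 b^3 a) = trace(a b a^3 b^3 a) trace(b) - trace(a b a^3 b^3 a b)   [inverse elimination on b] = x^3*y^3*z^2 - x^4*y^2*z - 2*x^2*y^4*z - x^2*y^2*z^3 + x^3*y^3 + x*y^5 + 6*x^2*y^2*z + x^2*z^3 + y^4*z + y^2*z^3 - x^3*y - 5*x*y^3 - 2*x*y*z^2 - 2*x^2*z - 4*y^2*z - z^3 + 5*x*y + 3*z
apply: trace(a^2 b^3 a b^-2 a b a) = trace(b^-1 a b a^3 b^3 a) trace(b) - trace(b^-1 a b a^3 b^3 a b)   [inverse elimination on b] = x^3*y^4*z^2 - x^4*y^3*z - 2*x^2*y^5*z - x^2*y^3*z^3 + x^3*y^4 - x^3*y^2*z^2 + x*y^6 + x^4*y*z + 8*x^2*y^3*z + x^2*y*z^3 + y^5*z + y^3*z^3 - 2*x^3*y^2 + x^3*z^2 - 6*x*y^4 - x*y^2*z^2 - 7*x^2*y*z - 5*y^3*z - y*z^3 + 9*x*y^2 - x*z^2 + 5*y*z - x

x^3*y^4*z^2 - x^4*y^3*z - 2*x^2*y^5*z - x^2*y^3*z^3 + x^3*y^4 - x^3*y^2*z^2 + x*y^6 + x^4*y*z + 8*x^2*y^3*z + x^2*y*z^3 + y^5*z + y^3*z^3 - 2*x^3*y^2 + x^3*z^2 - 6*x*y^4 - x*y^2*z^2 - 7*x^2*y*z - 5*y^3*z - y*z^3 + 9*x*y^2 - x*z^2 + 5*y*z - x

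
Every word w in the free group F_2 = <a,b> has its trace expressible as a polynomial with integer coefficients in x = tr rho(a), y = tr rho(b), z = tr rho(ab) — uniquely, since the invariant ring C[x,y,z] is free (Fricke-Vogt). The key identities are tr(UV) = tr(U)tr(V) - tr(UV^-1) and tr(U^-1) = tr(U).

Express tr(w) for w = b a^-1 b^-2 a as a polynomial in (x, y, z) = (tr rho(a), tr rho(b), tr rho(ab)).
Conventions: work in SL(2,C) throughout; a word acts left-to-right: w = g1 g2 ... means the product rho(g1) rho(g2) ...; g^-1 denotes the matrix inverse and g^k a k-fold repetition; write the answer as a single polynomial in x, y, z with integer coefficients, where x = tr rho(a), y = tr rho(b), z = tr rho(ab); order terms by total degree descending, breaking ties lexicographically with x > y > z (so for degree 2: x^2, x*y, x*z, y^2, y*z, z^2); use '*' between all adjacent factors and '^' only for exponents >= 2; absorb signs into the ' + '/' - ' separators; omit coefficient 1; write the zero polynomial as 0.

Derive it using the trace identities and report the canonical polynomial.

-x*y^2*z + x^2*y + y^3 + y*z^2 - 3*y

tr(b a b) = tr(b) * tr(a b) - tr(a) = y*z - x
tr(b a b a) = tr(a b) * tr(a b) - tr(1) = z^2 - 2
tr(a b a^-1 b) = tr(b a b) * tr(a) - tr(b a b a) = x*y*z - x^2 - z^2 + 2
tr(b^-1 a b a^-1) = tr(a b a^-1) * tr(b) - tr(a b a^-1 b) = -x*y*z + x^2 + y^2 + z^2 - 2
tr(b a^-1 b^-2 a) = tr(b^-1 a b a^-1) * tr(b) - tr(b^-1 a b a^-1 b) = -x*y^2*z + x^2*y + y^3 + y*z^2 - 3*y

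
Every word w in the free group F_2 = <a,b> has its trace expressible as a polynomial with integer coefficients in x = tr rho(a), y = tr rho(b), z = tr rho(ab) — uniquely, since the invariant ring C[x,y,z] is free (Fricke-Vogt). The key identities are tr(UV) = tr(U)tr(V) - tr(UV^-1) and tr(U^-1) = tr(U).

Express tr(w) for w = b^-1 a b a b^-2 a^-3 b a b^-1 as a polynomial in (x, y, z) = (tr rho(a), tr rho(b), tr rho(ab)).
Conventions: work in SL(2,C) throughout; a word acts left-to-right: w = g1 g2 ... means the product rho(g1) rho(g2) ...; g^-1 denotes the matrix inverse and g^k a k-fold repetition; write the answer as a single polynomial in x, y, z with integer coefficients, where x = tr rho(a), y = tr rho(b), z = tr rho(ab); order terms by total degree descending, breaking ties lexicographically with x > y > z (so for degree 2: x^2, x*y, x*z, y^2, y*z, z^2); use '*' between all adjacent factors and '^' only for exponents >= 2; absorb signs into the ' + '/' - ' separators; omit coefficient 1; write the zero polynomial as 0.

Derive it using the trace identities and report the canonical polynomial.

next, tr(a^2 b) = tr(a)*tr(b a) - tr(b) = x*z - y
tr(a^2) = tr(a)*tr(a) - tr(1) = x^2 - 2
and tr(b a^2 b) = tr(b)*tr(a^2 b) - tr(a^2) = x*y*z - x^2 - y^2 + 2
tr(b a b a) = tr(b a)*tr(b a) - tr(1)   [split at repeated b] = z^2 - 2
tr(b a b) = tr(b)*tr(a b) - tr(a) = y*z - x
tr(b a^2 b a) = tr(a)*tr(b a b a) - tr(b a b) = x*z^2 - y*z - x
next, tr(a b a^-1 b a) = tr(b a^2 b)*tr(a) - tr(b a^2 b a) = x^2*y*z - x^3 - x*y^2 - x*z^2 + y*z + 3*x
tr(b a b a b) = tr(b)*tr(a b a b) - tr(a b a) = y*z^2 - x*z - y
next, tr(b a b a b a) = tr(b a)*tr(b a b a) - tr(b^-1 a^-1)   [split at repeated b] = z^3 - 3*z
tr(a b a^-1 b a b) = tr(b a b a b)*tr(a) - tr(b a b a b a) = x*y*z^2 - x^2*z - z^3 - x*y + 3*z
tr(a^-1 b a b^-1 a b) = tr(a b a^-1 b a)*tr(b) - tr(a b a^-1 b a b) = x^2*y^2*z - x^3*y - x*y^3 - 2*x*y*z^2 + x^2*z + y^2*z + z^3 + 4*x*y - 3*z
tr(a^2 b a) = tr(a)*tr(b a^2) - tr(b a) = x^2*z - x*y - z
tr(a b a b^2 a) = tr(b)*tr(a^2 b a b) - tr(a^2 b a) = x*y*z^2 - x^2*z - y^2*z + z
tr(a b a b^2 a b) = tr(b)*tr(a b a b a b) - tr(a b a b a) = y*z^3 - x*z^2 - 2*y*z + x
tr(b a b^-1 a b a b) = tr(a b a b^2 a)*tr(b) - tr(a b a b^2 a b) = x*y^2*z^2 - x^2*y*z - y^3*z - y*z^3 + x*z^2 + 3*y*z - x
tr(a b a b a b a) = tr(a)*tr(b a b a b a) - tr(b a b a b) = x*z^3 - y*z^2 - 2*x*z + y
next, tr(a b a b a b a b) = tr(b a b a)*tr(b a b a) - tr(1)   [split at repeated b] = z^4 - 4*z^2 + 2
tr(b a b^-1 a b a b a) = tr(a b a b a b a)*tr(b) - tr(a b a b a b a b) = x*y*z^3 - y^2*z^2 - z^4 - 2*x*y*z + y^2 + 4*z^2 - 2
tr(b a b^-1 a b a b a^-1) = tr(b a b^-1 a b a b)*tr(a) - tr(b a b^-1 a b a b a) = x^2*y^2*z^2 - x^3*y*z - x*y^3*z - 2*x*y*z^3 + x^2*z^2 + y^2*z^2 + z^4 + 5*x*y*z - x^2 - y^2 - 4*z^2 + 2
and tr(a^-2 b a b^-1 a b a b) = tr(b a b^-1 a b a b a^-1)*tr(a) - tr(b a b^-1 a b a b) = x^3*y^2*z^2 - x^4*y*z - x^2*y^3*z - 2*x^2*y*z^3 + x^3*z^2 + x*z^4 + 6*x^2*y*z + y^3*z + y*z^3 - x^3 - x*y^2 - 5*x*z^2 - 3*y*z + 3*x
next, tr(b^-1 a b a b^-1 a^-2 b a) = tr(a^-2 b a b^-1 a b a)*tr(b) - tr(a^-2 b a b^-1 a b a b) = -x^3*y^2*z^2 + x^4*y*z + 2*x^2*y^3*z + 2*x^2*y*z^3 - x^3*y^2 - x^3*z^2 - x*y^4 - 2*x*y^2*z^2 - x*z^4 - 5*x^2*y*z + x^3 + 5*x*y^2 + 5*x*z^2 - 3*x
tr(a^-1 b a^2 b a b) = tr(b a^2 b a b)*tr(a) - tr(b a^2 b a b a) = x^2*y*z^2 - x^3*z - x*y^2*z - x*z^3 + y*z^2 + 3*x*z - y
tr(b a^2 b a b^-1 a^-1) = tr(a^-1 b a^2 b a)*tr(b) - tr(a^-1 b a^2 b a b) = -x^2*y*z^2 + x^3*z + 2*x*y^2*z + x*z^3 - x^2*y - y^3 - y*z^2 - 3*x*z + 3*y
tr(a b a b^-1 a^-2 b a) = tr(b a^2 b a b^-1 a^-1)*tr(a) - tr(b a^2 b a b^-1) = -x^3*y*z^2 + x^4*z + 2*x^2*y^2*z + x^2*z^3 - x^3*y - x*y^3 - x*y*z^2 - 4*x^2*z + 4*x*y + z
tr(a^-1 b a b^-2 a b a b^-1 a^-1) = tr(b^-1 a b a b^-1 a^-2 b a)*tr(b) - tr(b^-1 a b a b^-1 a^-2 b a b) = -x^3*y^3*z^2 + x^4*y^2*z + 2*x^2*y^4*z + 2*x^2*y^2*z^3 - x^3*y^3 - x*y^5 - 2*x*y^3*z^2 - x*y*z^4 - x^4*z - 7*x^2*y^2*z - x^2*z^3 + 2*x^3*y + 6*x*y^3 + 6*x*y*z^2 + 4*x^2*z - 7*x*y - z
and tr(b^-1 a b a^2) = tr(a b a^2)*tr(b) - tr(a b a^2 b) = x^2*y*z - x*y^2 - x*z^2 + x
next, tr(a b^-2 a b a) = tr(b^-1 a b a^2)*tr(b) - tr(b^-1 a b a^2 b) = x^2*y^2*z - x*y^3 - x*y*z^2 - x^2*z + 2*x*y + z
and tr(a b a^2 b a) = tr(a)*tr(b a^2 b a) - tr(b a^2 b) = x^2*z^2 - 2*x*y*z + y^2 - 2
next, tr(a b a b^-1 a b a) = tr(a b a^2 b a)*tr(b) - tr(a b a^2 b a b) = x^2*y*z^2 - 2*x*y^2*z - x*z^3 + y^3 + y*z^2 + 2*x*z - 3*y
tr(b^-1 a b a b^-1 a b a) = tr(a b a b^-1 a b a)*tr(b) - tr(a b a b^-1 a b a b) = x^2*y^2*z^2 - 2*x*y^3*z - 2*x*y*z^3 + y^4 + 2*y^2*z^2 + z^4 + 4*x*y*z - 4*y^2 - 4*z^2 + 2
tr(b a b^-2 a b a b^-1 a) = tr(b^-1 a b a b^-1 a b a)*tr(b) - tr(b^-1 a b a b^-1 a b a b) = x^2*y^3*z^2 - 2*x*y^4*z - 2*x*y^2*z^3 - x^2*y*z^2 + y^5 + 2*y^3*z^2 + y*z^4 + 6*x*y^2*z + x*z^3 - 5*y^3 - 5*y*z^2 - 2*x*z + 5*y
tr(a^-1 b a b^-2 a b a b^-1) = tr(b a b^-2 a b a b^-1)*tr(a) - tr(b a b^-2 a b a b^-1 a) = -x^2*y^3*z^2 + x^3*y^2*z + 2*x*y^4*z + 2*x*y^2*z^3 - x^2*y^3 - y^5 - 2*y^3*z^2 - y*z^4 - x^3*z - 6*x*y^2*z - x*z^3 + 2*x^2*y + 5*y^3 + 5*y*z^2 + 3*x*z - 5*y
next, tr(b^-1 a^-3 b a b^-2 a b a) = tr(a^-1 b a b^-2 a b a b^-1 a^-1)*tr(a) - tr(a^-1 b a b^-2 a b a b^-1) = -x^4*y^3*z^2 + x^5*y^2*z + 2*x^3*y^4*z + 2*x^3*y^2*z^3 - x^4*y^3 - x^2*y^5 - x^2*y^3*z^2 - x^2*y*z^4 - x^5*z - 8*x^3*y^2*z - x^3*z^3 - 2*x*y^4*z - 2*x*y^2*z^3 + 2*x^4*y + 7*x^2*y^3 + 6*x^2*y*z^2 + y^5 + 2*y^3*z^2 + y*z^4 + 5*x^3*z + 6*x*y^2*z + x*z^3 - 9*x^2*y - 5*y^3 - 5*y*z^2 - 4*x*z + 5*y
next, tr(b a b^-1 a b) = tr(a b^2 a)*tr(b) - tr(a b^2 a b) = x*y^2*z - x^2*y - y^3 - y*z^2 + x*z + 3*y
next, tr(b^-1 a b a^-2 b a) = tr(a^-1 b a b^-1 a b)*tr(a) - tr(a^-1 b a b^-1 a b a) = x^3*y^2*z - x^4*y - x^2*y^3 - 2*x^2*y*z^2 + x^3*z + x*z^3 + 5*x^2*y + y^3 + y*z^2 - 4*x*z - 3*y
tr(a b a^-2 b a) = tr(b a^2 b a^-1)*tr(a) - tr(b a^2 b) = x^3*y*z - x^4 - x^2*y^2 - x^2*z^2 + 4*x^2 + y^2 - 2
and tr(a^-2 b a b^-2 a b) = tr(b^-1 a b a^-2 b a)*tr(b) - tr(b^-1 a b a^-2 b a b) = x^3*y^3*z - x^4*y^2 - x^2*y^4 - 2*x^2*y^2*z^2 + x*y*z^3 + x^4 + 6*x^2*y^2 + x^2*z^2 + y^4 + y^2*z^2 - 4*x*y*z - 4*x^2 - 4*y^2 + 2
tr(b^-1 a b a b^-2 a^-3 b a b^-1) = tr(b^-1 a^-3 b a b^-2 a b a)*tr(b) - tr(b^-1 a^-3 b a b^-2 a b a b) = -x^4*y^4*z^2 + x^5*y^3*z + 2*x^3*y^5*z + 2*x^3*y^3*z^3 - x^4*y^4 - x^2*y^6 - x^2*y^4*z^2 - x^2*y^2*z^4 - x^5*y*z - 9*x^3*y^3*z - x^3*y*z^3 - 2*x*y^5*z - 2*x*y^3*z^3 + 3*x^4*y^2 + 8*x^2*y^4 + 8*x^2*y^2*z^2 + y^6 + 2*y^4*z^2 + y^2*z^4 + 5*x^3*y*z + 6*x*y^3*z - x^4 - 15*x^2*y^2 - x^2*z^2 - 6*y^4 - 6*y^2*z^2 + 4*x^2 + 9*y^2 - 2

-x^4*y^4*z^2 + x^5*y^3*z + 2*x^3*y^5*z + 2*x^3*y^3*z^3 - x^4*y^4 - x^2*y^6 - x^2*y^4*z^2 - x^2*y^2*z^4 - x^5*y*z - 9*x^3*y^3*z - x^3*y*z^3 - 2*x*y^5*z - 2*x*y^3*z^3 + 3*x^4*y^2 + 8*x^2*y^4 + 8*x^2*y^2*z^2 + y^6 + 2*y^4*z^2 + y^2*z^4 + 5*x^3*y*z + 6*x*y^3*z - x^4 - 15*x^2*y^2 - x^2*z^2 - 6*y^4 - 6*y^2*z^2 + 4*x^2 + 9*y^2 - 2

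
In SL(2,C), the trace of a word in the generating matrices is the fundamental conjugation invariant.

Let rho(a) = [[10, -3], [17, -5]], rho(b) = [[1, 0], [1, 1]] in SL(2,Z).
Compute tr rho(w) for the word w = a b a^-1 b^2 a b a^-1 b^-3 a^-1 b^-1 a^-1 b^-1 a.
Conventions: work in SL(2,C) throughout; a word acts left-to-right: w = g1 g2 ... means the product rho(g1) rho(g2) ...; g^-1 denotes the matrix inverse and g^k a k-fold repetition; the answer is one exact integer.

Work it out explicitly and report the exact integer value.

8138

rho(a) = [[10, -3], [17, -5]]
... * rho(b) = [[1, 0], [1, 1]]  ->  [[7, -3], [12, -5]]
... * rho(a^-1) = [[-5, 3], [-17, 10]]  ->  [[16, -9], [25, -14]]
... * rho(b) = [[1, 0], [1, 1]]  ->  [[7, -9], [11, -14]]
... * rho(b) = [[1, 0], [1, 1]]  ->  [[-2, -9], [-3, -14]]
... * rho(a) = [[10, -3], [17, -5]]  ->  [[-173, 51], [-268, 79]]
... * rho(b) = [[1, 0], [1, 1]]  ->  [[-122, 51], [-189, 79]]
... * rho(a^-1) = [[-5, 3], [-17, 10]]  ->  [[-257, 144], [-398, 223]]
... * rho(b^-1) = [[1, 0], [-1, 1]]  ->  [[-401, 144], [-621, 223]]
... * rho(b^-1) = [[1, 0], [-1, 1]]  ->  [[-545, 144], [-844, 223]]
... * rho(b^-1) = [[1, 0], [-1, 1]]  ->  [[-689, 144], [-1067, 223]]
... * rho(a^-1) = [[-5, 3], [-17, 10]]  ->  [[997, -627], [1544, -971]]
... * rho(b^-1) = [[1, 0], [-1, 1]]  ->  [[1624, -627], [2515, -971]]
... * rho(a^-1) = [[-5, 3], [-17, 10]]  ->  [[2539, -1398], [3932, -2165]]
... * rho(b^-1) = [[1, 0], [-1, 1]]  ->  [[3937, -1398], [6097, -2165]]
... * rho(a) = [[10, -3], [17, -5]]  ->  [[15604, -4821], [24165, -7466]]
tr = 15604 + -7466 = 8138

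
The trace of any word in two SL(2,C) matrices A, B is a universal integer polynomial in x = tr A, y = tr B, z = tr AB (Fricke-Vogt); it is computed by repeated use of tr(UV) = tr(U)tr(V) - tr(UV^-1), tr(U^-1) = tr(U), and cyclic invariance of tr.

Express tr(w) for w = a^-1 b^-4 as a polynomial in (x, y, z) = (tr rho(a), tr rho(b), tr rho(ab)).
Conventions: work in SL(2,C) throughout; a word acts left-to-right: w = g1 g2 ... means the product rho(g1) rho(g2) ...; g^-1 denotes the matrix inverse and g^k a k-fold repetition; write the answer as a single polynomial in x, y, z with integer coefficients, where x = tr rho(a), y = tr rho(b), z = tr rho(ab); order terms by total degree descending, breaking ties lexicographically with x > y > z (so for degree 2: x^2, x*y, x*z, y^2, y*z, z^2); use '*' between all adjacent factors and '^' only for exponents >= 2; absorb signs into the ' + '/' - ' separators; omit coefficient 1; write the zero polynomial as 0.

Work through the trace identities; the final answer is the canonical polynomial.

y^3*z - x*y^2 - 2*y*z + x

tr(b^-1) = tr(b) = y
tr(b^-1 a) = tr(a)*tr(b) - tr(a b)  (eliminate b^-1) = x*y - z
tr(b^-1 a^-1) = tr(b^-1)*tr(a) - tr(b^-1 a)  (eliminate a^-1) = z
tr(b^-2 a^-1) = tr(b^-1 a^-1)*tr(b) - tr(b^-1 a^-1 b)  (eliminate b^-1) = y*z - x
reduce: tr(a^-1 b^-3) = tr(b^-2 a^-1)*tr(b) - tr(b^-2 a^-1 b)  (eliminate b^-1) = y^2*z - x*y - z
tr(a^-1 b^-4) = tr(a^-1 b^-3)*tr(b) - tr(a^-1 b^-2)  (eliminate b^-1) = y^3*z - x*y^2 - 2*y*z + x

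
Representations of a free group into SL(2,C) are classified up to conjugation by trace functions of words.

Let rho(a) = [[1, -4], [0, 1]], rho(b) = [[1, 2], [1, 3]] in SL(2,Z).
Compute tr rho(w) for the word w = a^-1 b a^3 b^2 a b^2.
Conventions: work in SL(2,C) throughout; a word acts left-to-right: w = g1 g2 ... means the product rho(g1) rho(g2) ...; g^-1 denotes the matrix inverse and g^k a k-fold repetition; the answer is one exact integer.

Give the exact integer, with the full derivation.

520

rho(a^-1) = [[1, 4], [0, 1]]
... * rho(b) = [[1, 2], [1, 3]]  ->  [[5, 14], [1, 3]]
... * rho(a) = [[1, -4], [0, 1]]  ->  [[5, -6], [1, -1]]
... * rho(a) = [[1, -4], [0, 1]]  ->  [[5, -26], [1, -5]]
... * rho(a) = [[1, -4], [0, 1]]  ->  [[5, -46], [1, -9]]
... * rho(b) = [[1, 2], [1, 3]]  ->  [[-41, -128], [-8, -25]]
... * rho(b) = [[1, 2], [1, 3]]  ->  [[-169, -466], [-33, -91]]
... * rho(a) = [[1, -4], [0, 1]]  ->  [[-169, 210], [-33, 41]]
... * rho(b) = [[1, 2], [1, 3]]  ->  [[41, 292], [8, 57]]
... * rho(b) = [[1, 2], [1, 3]]  ->  [[333, 958], [65, 187]]
tr = 333 + 187 = 520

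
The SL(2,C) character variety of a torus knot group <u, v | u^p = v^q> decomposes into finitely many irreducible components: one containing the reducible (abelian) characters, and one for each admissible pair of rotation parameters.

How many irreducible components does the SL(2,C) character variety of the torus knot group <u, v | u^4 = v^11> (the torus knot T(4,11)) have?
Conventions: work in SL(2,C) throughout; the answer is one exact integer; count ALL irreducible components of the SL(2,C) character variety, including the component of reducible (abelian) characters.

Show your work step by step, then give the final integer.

16

Gamma = < u, v | u^4 = v^11 > (torus knot T(4,11)); the central element u^4 = v^11 acts as +I or -I in any irreducible SL(2,C) representation.
This locks tr(u) to 2*cos(pi*alpha/4), alpha in 1..3, and tr(v) to 2*cos(pi*beta/11), beta in 1..10, on each component of irreducible characters.
The two central values (-1)^alpha I and (-1)^beta I must be the same matrix, so alpha and beta share a parity.
Enumerate parity-matched pairs: 2*5 odd-odd plus 1*5 even-even gives 15.
components with irreducible characters: 15; plus the single component of reducible (abelian) characters: total 16.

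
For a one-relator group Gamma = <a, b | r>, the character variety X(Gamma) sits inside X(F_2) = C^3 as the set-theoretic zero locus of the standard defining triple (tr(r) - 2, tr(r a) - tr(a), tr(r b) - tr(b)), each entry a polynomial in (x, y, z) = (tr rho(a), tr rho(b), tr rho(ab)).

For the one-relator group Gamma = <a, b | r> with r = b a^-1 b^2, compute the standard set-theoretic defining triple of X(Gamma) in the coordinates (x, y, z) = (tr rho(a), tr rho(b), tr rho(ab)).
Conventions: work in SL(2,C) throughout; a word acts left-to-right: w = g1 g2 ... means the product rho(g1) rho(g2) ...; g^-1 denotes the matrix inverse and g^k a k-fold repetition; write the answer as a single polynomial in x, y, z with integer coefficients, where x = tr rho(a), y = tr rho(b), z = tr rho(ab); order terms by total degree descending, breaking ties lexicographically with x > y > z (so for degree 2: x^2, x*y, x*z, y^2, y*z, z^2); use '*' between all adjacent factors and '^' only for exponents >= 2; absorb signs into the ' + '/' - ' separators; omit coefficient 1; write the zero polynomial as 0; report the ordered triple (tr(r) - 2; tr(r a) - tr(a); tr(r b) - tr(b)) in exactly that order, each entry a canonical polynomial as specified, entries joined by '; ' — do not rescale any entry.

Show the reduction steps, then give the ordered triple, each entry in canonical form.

x*y^3 - y^2*z - 2*x*y + z - 2; x*y^2*z - x^2*y - y*z^2 - x + y; x*y^4 - y^3*z - 3*x*y^2 + 2*y*z + x - y

tr(b^2) = tr(b)*tr(b) - tr(1)   [square of b] = y^2 - 2
tr(b^3) = tr(b)*tr(b^2) - tr(b)   [square of b] = y^3 - 3*y
tr(b a b) = tr(b)*tr(a b) - tr(a)   [square of b] = y*z - x
tr(b^3 a) = tr(b)*tr(b a b) - tr(b a)   [square of b] = y^2*z - x*y - z
tr(b a^-1 b^2) = tr(b^3)*tr(a) - tr(b^3 a)   [inverse elimination on a] = x*y^3 - y^2*z - 2*x*y + z
tr(a b a b) = tr(b a)*tr(b a) - tr(1)   [split at a repeated b] = z^2 - 2
tr(a b a) = tr(a)*tr(b a) - tr(b)   [square of a] = x*z - y
tr(b^2 a b a) = tr(b)*tr(a b a b) - tr(a b a)   [square of b] = y*z^2 - x*z - y
tr(b a^-1 b^2 a) = tr(b^2 a b)*tr(a) - tr(b^2 a b a)   [inverse elimination on a] = x*y^2*z - x^2*y - y*z^2 + y
tr(b^4) = tr(b)*tr(b^3) - tr(b^2) = y^4 - 4*y^2 + 2
tr(b^4 a) = tr(b)*tr(b^2 a b) - tr(b^2 a) = y^3*z - x*y^2 - 2*y*z + x
tr(b a^-1 b^3) = tr(b^4)*tr(a) - tr(b^4 a) = x*y^4 - y^3*z - 3*x*y^2 + 2*y*z + x
assemble the triple (tr(r) - 2; tr(r a) - x; tr(r b) - y)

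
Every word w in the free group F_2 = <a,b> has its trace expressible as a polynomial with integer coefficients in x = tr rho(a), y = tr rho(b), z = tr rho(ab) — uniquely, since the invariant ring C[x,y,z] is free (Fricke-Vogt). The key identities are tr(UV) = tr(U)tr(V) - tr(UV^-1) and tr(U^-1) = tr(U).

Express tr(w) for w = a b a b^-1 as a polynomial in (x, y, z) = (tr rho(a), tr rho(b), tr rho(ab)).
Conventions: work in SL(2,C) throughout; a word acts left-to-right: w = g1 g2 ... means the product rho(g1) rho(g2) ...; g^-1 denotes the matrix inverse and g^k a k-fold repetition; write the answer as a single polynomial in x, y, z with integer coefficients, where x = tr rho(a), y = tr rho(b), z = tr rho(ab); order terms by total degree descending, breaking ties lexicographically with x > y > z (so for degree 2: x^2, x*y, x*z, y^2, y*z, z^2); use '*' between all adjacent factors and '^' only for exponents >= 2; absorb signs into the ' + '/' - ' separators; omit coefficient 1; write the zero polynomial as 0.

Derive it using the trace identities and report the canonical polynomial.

tr(a b a) = tr(a) * tr(b a) - tr(b) = x*z - y
tr(a b a b) = tr(a b) * tr(a b) - tr(1) = z^2 - 2
tr(a b a b^-1) = tr(a b a) * tr(b) - tr(a b a b) = x*y*z - y^2 - z^2 + 2

x*y*z - y^2 - z^2 + 2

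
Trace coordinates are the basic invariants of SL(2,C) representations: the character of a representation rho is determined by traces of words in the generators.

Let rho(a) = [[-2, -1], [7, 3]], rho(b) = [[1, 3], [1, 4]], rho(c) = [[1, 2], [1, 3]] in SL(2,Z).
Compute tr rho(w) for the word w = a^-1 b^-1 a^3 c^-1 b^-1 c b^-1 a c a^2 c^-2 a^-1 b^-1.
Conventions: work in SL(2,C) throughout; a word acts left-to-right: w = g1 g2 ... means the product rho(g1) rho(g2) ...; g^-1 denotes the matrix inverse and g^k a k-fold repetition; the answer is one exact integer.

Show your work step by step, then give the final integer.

rho(a^-1) = [[3, 1], [-7, -2]]
... * rho(b^-1) = [[4, -3], [-1, 1]]  ->  [[11, -8], [-26, 19]]
... * rho(a) = [[-2, -1], [7, 3]]  ->  [[-78, -35], [185, 83]]
... * rho(a) = [[-2, -1], [7, 3]]  ->  [[-89, -27], [211, 64]]
... * rho(a) = [[-2, -1], [7, 3]]  ->  [[-11, 8], [26, -19]]
... * rho(c^-1) = [[3, -2], [-1, 1]]  ->  [[-41, 30], [97, -71]]
... * rho(b^-1) = [[4, -3], [-1, 1]]  ->  [[-194, 153], [459, -362]]
... * rho(c) = [[1, 2], [1, 3]]  ->  [[-41, 71], [97, -168]]
... * rho(b^-1) = [[4, -3], [-1, 1]]  ->  [[-235, 194], [556, -459]]
... * rho(a) = [[-2, -1], [7, 3]]  ->  [[1828, 817], [-4325, -1933]]
... * rho(c) = [[1, 2], [1, 3]]  ->  [[2645, 6107], [-6258, -14449]]
... * rho(a) = [[-2, -1], [7, 3]]  ->  [[37459, 15676], [-88627, -37089]]
... * rho(a) = [[-2, -1], [7, 3]]  ->  [[34814, 9569], [-82369, -22640]]
... * rho(c^-1) = [[3, -2], [-1, 1]]  ->  [[94873, -60059], [-224467, 142098]]
... * rho(c^-1) = [[3, -2], [-1, 1]]  ->  [[344678, -249805], [-815499, 591032]]
... * rho(a^-1) = [[3, 1], [-7, -2]]  ->  [[2782669, 844288], [-6583721, -1997563]]
... * rho(b^-1) = [[4, -3], [-1, 1]]  ->  [[10286388, -7503719], [-24337321, 17753600]]
tr = 10286388 + 17753600 = 28039988

28039988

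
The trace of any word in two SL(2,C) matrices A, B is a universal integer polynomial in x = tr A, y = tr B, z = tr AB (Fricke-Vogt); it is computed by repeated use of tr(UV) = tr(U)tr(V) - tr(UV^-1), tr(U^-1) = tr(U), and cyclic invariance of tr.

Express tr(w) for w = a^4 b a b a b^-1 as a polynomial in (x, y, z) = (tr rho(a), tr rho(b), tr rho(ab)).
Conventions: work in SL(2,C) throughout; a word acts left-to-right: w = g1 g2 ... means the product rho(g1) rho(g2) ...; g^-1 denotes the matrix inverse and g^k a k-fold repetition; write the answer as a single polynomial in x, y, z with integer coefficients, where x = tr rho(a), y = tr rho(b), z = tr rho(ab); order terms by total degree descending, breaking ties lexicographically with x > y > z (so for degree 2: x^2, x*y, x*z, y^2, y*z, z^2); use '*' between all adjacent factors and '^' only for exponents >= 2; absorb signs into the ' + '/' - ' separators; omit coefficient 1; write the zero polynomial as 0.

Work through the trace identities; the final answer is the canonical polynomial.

x^4*y*z^2 - x^3*y^2*z - x^3*z^3 - x^4*y - 2*x^2*y*z^2 + 2*x^3*z + 2*x*y^2*z + 2*x*z^3 + 3*x^2*y - 5*x*z - y

next, trace(b a b a) = trace(a b) trace(a b) - trace(1)   [split at repeated a] = z^2 - 2
and trace(b a b) = trace(b) trace(a b) - trace(a) = y*z - x
next, trace(a b a b a) = trace(a) trace(b a b a) - trace(b a b) = x*z^2 - y*z - x
and trace(a b a b a^2) = trace(a) trace(a b a b a) - trace(a b a b) = x^2*z^2 - x*y*z - x^2 - z^2 + 2
and trace(b a b a^4) = trace(a) trace(a b a b a^2) - trace(a b a b a) = x^3*z^2 - x^2*y*z - x^3 - 2*x*z^2 + y*z + 3*x
next, trace(a^4 b a b a) = trace(a) trace(b a b a^4) - trace(b a b a^3) = x^4*z^2 - x^3*y*z - x^4 - 3*x^2*z^2 + 2*x*y*z + 4*x^2 + z^2 - 2
trace(b a b a b a) = trace(b a) trace(b a b a) - trace(b^-1 a^-1)   [split at repeated b] = z^3 - 3*z
trace(a b a) = trace(a) trace(b a) - trace(b) = x*z - y
trace(b a b a b) = trace(b) trace(a b a b) - trace(a b a) = y*z^2 - x*z - y
trace(b a b a b a^2) = trace(a) trace(b a b a b a) - trace(b a b a b) = x*z^3 - y*z^2 - 2*x*z + y
trace(a b a b a b a^2) = trace(a) trace(b a b a b a^2) - trace(b a b a b a) = x^2*z^3 - x*y*z^2 - 2*x^2*z - z^3 + x*y + 3*z
trace(a^4 b a b a b) = trace(a) trace(a b a b a b a^2) - trace(a b a b a b a) = x^3*z^3 - x^2*y*z^2 - 2*x^3*z - 2*x*z^3 + x^2*y + y*z^2 + 5*x*z - y
trace(a^4 b a b a b^-1) = trace(a^4 b a b a) trace(b) - trace(a^4 b a b a b) = x^4*y*z^2 - x^3*y^2*z - x^3*z^3 - x^4*y - 2*x^2*y*z^2 + 2*x^3*z + 2*x*y^2*z + 2*x*z^3 + 3*x^2*y - 5*x*z - y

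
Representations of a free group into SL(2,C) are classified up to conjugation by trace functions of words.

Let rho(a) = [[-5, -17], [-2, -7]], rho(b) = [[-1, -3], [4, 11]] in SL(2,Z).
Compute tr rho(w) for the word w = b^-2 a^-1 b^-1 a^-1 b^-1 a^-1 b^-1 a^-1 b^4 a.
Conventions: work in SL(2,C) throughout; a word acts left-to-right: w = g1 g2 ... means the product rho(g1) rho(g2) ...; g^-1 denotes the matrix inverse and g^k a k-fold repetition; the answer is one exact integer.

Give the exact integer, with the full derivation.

-49889339700298

rho(b^-1) = [[11, 3], [-4, -1]]
... * rho(b^-1) = [[11, 3], [-4, -1]]  ->  [[109, 30], [-40, -11]]
... * rho(a^-1) = [[-7, 17], [2, -5]]  ->  [[-703, 1703], [258, -625]]
... * rho(b^-1) = [[11, 3], [-4, -1]]  ->  [[-14545, -3812], [5338, 1399]]
... * rho(a^-1) = [[-7, 17], [2, -5]]  ->  [[94191, -228205], [-34568, 83751]]
... * rho(b^-1) = [[11, 3], [-4, -1]]  ->  [[1948921, 510778], [-715252, -187455]]
... * rho(a^-1) = [[-7, 17], [2, -5]]  ->  [[-12620891, 30577767], [4631854, -11222009]]
... * rho(b^-1) = [[11, 3], [-4, -1]]  ->  [[-261140869, -68440440], [95838430, 25117571]]
... * rho(a^-1) = [[-7, 17], [2, -5]]  ->  [[1691105203, -4097192573], [-620633868, 1503665455]]
... * rho(b) = [[-1, -3], [4, 11]]  ->  [[-18079875495, -50142433912], [6635295688, 18402221609]]
... * rho(b) = [[-1, -3], [4, 11]]  ->  [[-182489860153, -497327146547], [66973590748, 182518550635]]
... * rho(b) = [[-1, -3], [4, 11]]  ->  [[-1806818726035, -4923129031558], [663100611792, 1806783284741]]
... * rho(b) = [[-1, -3], [4, 11]]  ->  [[-17885697400197, -48733963169033], [6564032527172, 17885314296775]]
... * rho(a) = [[-5, -17], [-2, -7]]  ->  [[186896413339051, 645194597986580], [-68590791229410, -236785753039349]]
tr = 186896413339051 + -236785753039349 = -49889339700298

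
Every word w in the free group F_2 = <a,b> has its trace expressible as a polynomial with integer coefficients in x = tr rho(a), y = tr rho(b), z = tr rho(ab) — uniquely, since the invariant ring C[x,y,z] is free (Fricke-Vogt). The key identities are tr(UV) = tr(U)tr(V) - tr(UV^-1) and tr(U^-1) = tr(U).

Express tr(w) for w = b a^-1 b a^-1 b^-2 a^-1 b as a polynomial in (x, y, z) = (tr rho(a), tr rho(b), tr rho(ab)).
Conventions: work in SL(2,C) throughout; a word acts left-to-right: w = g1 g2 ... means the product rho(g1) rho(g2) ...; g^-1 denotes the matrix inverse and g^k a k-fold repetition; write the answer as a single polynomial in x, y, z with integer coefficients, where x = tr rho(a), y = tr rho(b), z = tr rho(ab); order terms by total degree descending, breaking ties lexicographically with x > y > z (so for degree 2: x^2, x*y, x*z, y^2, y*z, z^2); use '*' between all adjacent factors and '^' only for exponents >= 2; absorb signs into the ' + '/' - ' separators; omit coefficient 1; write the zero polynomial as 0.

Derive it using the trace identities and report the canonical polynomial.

tr(b a^-1) = tr(b) * tr(a) - tr(b a)  (eliminate a^-1) = x*y - z
tr(a^-1 b a^-1) = tr(b a^-1) * tr(a) - tr(b)  (eliminate a^-1) = x^2*y - x*z - y
and tr(b^2) = tr(b) * tr(b) - tr(1)  (reduce the b square) = y^2 - 2
tr(b^3) = tr(b) * tr(b^2) - tr(b)  (reduce the b square) = y^3 - 3*y
tr(a b^2) = tr(b) * tr(a b) - tr(a)  (reduce the b square) = y*z - x
tr(b^3 a) = tr(b) * tr(a b^2) - tr(a b)  (reduce the b square) = y^2*z - x*y - z
tr(b^2 a^-1 b) = tr(b^3) * tr(a) - tr(b^3 a)  (eliminate a^-1) = x*y^3 - y^2*z - 2*x*y + z
next, tr(b^2 a b^2) = tr(b) * tr(a b^3) - tr(a b^2)  (reduce the b square) = y^3*z - x*y^2 - 2*y*z + x
tr(a b a b) = tr(a b) * tr(a b) - tr(1)  (split on a) = z^2 - 2
tr(a b a) = tr(a) * tr(b a) - tr(b)  (reduce the a square) = x*z - y
and tr(a b^2 a b) = tr(b) * tr(a b a b) - tr(a b a)  (reduce the b square) = y*z^2 - x*z - y
and tr(a b^2 a) = tr(a) * tr(b^2 a) - tr(b^2)  (reduce the a square) = x*y*z - x^2 - y^2 + 2
and tr(b^2 a b^2 a) = tr(b) * tr(a b^2 a b) - tr(a b^2 a)  (reduce the b square) = y^2*z^2 - 2*x*y*z + x^2 - 2
tr(b a b^2 a^-1 b) = tr(b^2 a b^2) * tr(a) - tr(b^2 a b^2 a)  (eliminate a^-1) = x*y^3*z - x^2*y^2 - y^2*z^2 + 2
next, tr(b a b a b^2) = tr(b) * tr(a b a b^2) - tr(a b a b)  (reduce the b square) = y^2*z^2 - x*y*z - y^2 - z^2 + 2
tr(a b a b a b) = tr(a b a b) * tr(a b) - tr(b a)  (split on a) = z^3 - 3*z
and tr(a b a b a) = tr(a) * tr(b a b a) - tr(b a b)  (reduce the a square) = x*z^2 - y*z - x
next, tr(b a b a b^2 a) = tr(b) * tr(a b a b a b) - tr(a b a b a)  (reduce the b square) = y*z^3 - x*z^2 - 2*y*z + x
next, tr(b a b^2 a^-1 b a) = tr(b a b a b^2) * tr(a) - tr(b a b a b^2 a)  (eliminate a^-1) = x*y^2*z^2 - x^2*y*z - y*z^3 - x*y^2 + 2*y*z + x
and tr(a b^2 a^-1 b a^-1 b) = tr(b a b^2 a^-1 b) * tr(a) - tr(b a b^2 a^-1 b a)  (eliminate a^-1) = x^2*y^3*z - x^3*y^2 - 2*x*y^2*z^2 + x^2*y*z + y*z^3 + x*y^2 - 2*y*z + x
tr(b^-1 a b^2 a^-1 b a^-1) = tr(a b^2 a^-1 b a^-1) * tr(b) - tr(a b^2 a^-1 b a^-1 b)  (eliminate b^-1) = -x^2*y^3*z + x^3*y^2 + x*y^4 + 2*x*y^2*z^2 - x^2*y*z - y^3*z - y*z^3 - 3*x*y^2 + 3*y*z - x
tr(b^2 a^-1 b a^-1 b^-2 a) = tr(b^-1 a b^2 a^-1 b a^-1) * tr(b) - tr(b^-1 a b^2 a^-1 b a^-1 b)  (eliminate b^-1) = -x^2*y^4*z + x^3*y^3 + x*y^5 + 2*x*y^3*z^2 - x^2*y^2*z - y^4*z - y^2*z^3 - 4*x*y^3 + 4*y^2*z + x*y - z
next, tr(b a^-1 b a^-1 b^-2 a^-1 b) = tr(b^2 a^-1 b a^-1 b^-2) * tr(a) - tr(b^2 a^-1 b a^-1 b^-2 a)  (eliminate a^-1) = x^2*y^4*z - x^3*y^3 - x*y^5 - 2*x*y^3*z^2 + x^2*y^2*z + y^4*z + y^2*z^3 + x^3*y + 4*x*y^3 - x^2*z - 4*y^2*z - 2*x*y + z

x^2*y^4*z - x^3*y^3 - x*y^5 - 2*x*y^3*z^2 + x^2*y^2*z + y^4*z + y^2*z^3 + x^3*y + 4*x*y^3 - x^2*z - 4*y^2*z - 2*x*y + z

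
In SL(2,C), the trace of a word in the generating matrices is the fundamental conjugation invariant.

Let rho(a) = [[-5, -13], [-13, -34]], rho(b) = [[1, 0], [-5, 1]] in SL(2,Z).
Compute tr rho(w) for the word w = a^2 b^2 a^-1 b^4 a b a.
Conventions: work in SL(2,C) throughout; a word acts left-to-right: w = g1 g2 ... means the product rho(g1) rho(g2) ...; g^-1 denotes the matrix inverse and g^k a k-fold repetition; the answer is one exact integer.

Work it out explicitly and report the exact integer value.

-1337120902

rho(a) = [[-5, -13], [-13, -34]]
... * rho(a) = [[-5, -13], [-13, -34]]  ->  [[194, 507], [507, 1325]]
... * rho(b) = [[1, 0], [-5, 1]]  ->  [[-2341, 507], [-6118, 1325]]
... * rho(b) = [[1, 0], [-5, 1]]  ->  [[-4876, 507], [-12743, 1325]]
... * rho(a^-1) = [[-34, 13], [13, -5]]  ->  [[172375, -65923], [450487, -172284]]
... * rho(b) = [[1, 0], [-5, 1]]  ->  [[501990, -65923], [1311907, -172284]]
... * rho(b) = [[1, 0], [-5, 1]]  ->  [[831605, -65923], [2173327, -172284]]
... * rho(b) = [[1, 0], [-5, 1]]  ->  [[1161220, -65923], [3034747, -172284]]
... * rho(b) = [[1, 0], [-5, 1]]  ->  [[1490835, -65923], [3896167, -172284]]
... * rho(a) = [[-5, -13], [-13, -34]]  ->  [[-6597176, -17139473], [-17241143, -44792515]]
... * rho(b) = [[1, 0], [-5, 1]]  ->  [[79100189, -17139473], [206721432, -44792515]]
... * rho(a) = [[-5, -13], [-13, -34]]  ->  [[-172687796, -445560375], [-451304465, -1164433106]]
tr = -172687796 + -1164433106 = -1337120902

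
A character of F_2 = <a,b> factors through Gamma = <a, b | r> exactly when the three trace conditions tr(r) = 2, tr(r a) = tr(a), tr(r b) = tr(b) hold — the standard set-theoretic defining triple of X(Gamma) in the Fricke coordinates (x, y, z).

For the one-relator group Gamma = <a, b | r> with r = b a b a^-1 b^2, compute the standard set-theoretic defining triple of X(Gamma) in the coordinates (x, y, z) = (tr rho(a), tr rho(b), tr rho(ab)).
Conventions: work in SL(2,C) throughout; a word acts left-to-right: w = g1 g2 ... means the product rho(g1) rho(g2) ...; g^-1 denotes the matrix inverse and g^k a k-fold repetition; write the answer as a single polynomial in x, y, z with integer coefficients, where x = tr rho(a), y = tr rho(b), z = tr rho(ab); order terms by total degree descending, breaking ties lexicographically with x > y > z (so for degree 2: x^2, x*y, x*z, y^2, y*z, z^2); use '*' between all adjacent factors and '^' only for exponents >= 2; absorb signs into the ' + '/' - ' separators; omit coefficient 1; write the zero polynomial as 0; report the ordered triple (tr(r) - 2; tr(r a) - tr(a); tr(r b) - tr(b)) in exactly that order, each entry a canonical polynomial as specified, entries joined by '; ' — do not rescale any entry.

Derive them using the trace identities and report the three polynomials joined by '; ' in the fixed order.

and tr(b a b) = tr(b) tr(a b) - tr(a)  (reduce the b square) = y*z - x
tr(a b^3) = tr(b) tr(b a b) - tr(b a)  (reduce the b square) = y^2*z - x*y - z
and tr(b^3 a b) = tr(b) tr(a b^3) - tr(a b^2)  (reduce the b square) = y^3*z - x*y^2 - 2*y*z + x
tr(a b a b) = tr(b a) tr(b a) - tr(1)  (split on b) = z^2 - 2
next, tr(a b a) = tr(a) tr(b a) - tr(b)  (reduce the a square) = x*z - y
tr(b a b a b) = tr(b) tr(a b a b) - tr(a b a)  (reduce the b square) = y*z^2 - x*z - y
and tr(b^3 a b a) = tr(b) tr(b a b a b) - tr(b a b a)  (reduce the b square) = y^2*z^2 - x*y*z - y^2 - z^2 + 2
tr(b a b a^-1 b^2) = tr(b^3 a b) tr(a) - tr(b^3 a b a)  (eliminate a^-1) = x*y^3*z - x^2*y^2 - y^2*z^2 - x*y*z + x^2 + y^2 + z^2 - 2
tr(a b a b a b) = tr(b a b a) tr(b a) - tr(a b)  (split on b) = z^3 - 3*z
tr(a b a b a) = tr(a) tr(b a b a) - tr(b a b)  (reduce the a square) = x*z^2 - y*z - x
tr(b^2 a b a b a) = tr(b) tr(a b a b a b) - tr(a b a b a)  (reduce the b square) = y*z^3 - x*z^2 - 2*y*z + x
tr(b a b a^-1 b^2 a) = tr(b^2 a b a b) tr(a) - tr(b^2 a b a b a)  (eliminate a^-1) = x*y^2*z^2 - x^2*y*z - y*z^3 - x*y^2 + 2*y*z + x
tr(b^4 a b) = tr(b) tr(b a b^3) - tr(b a b^2) = y^4*z - x*y^3 - 3*y^2*z + 2*x*y + z
tr(b^4 a b a) = tr(b) tr(a b a b^3) - tr(a b a b^2) = y^3*z^2 - x*y^2*z - y^3 - 2*y*z^2 + x*z + 3*y
and tr(b a b a^-1 b^3) = tr(b^4 a b) tr(a) - tr(b^4 a b a) = x*y^4*z - x^2*y^3 - y^3*z^2 - 2*x*y^2*z + 2*x^2*y + y^3 + 2*y*z^2 - 3*y
assemble the triple (tr(r) - 2; tr(r a) - x; tr(r b) - y)

x*y^3*z - x^2*y^2 - y^2*z^2 - x*y*z + x^2 + y^2 + z^2 - 4; x*y^2*z^2 - x^2*y*z - y*z^3 - x*y^2 + 2*y*z; x*y^4*z - x^2*y^3 - y^3*z^2 - 2*x*y^2*z + 2*x^2*y + y^3 + 2*y*z^2 - 4*y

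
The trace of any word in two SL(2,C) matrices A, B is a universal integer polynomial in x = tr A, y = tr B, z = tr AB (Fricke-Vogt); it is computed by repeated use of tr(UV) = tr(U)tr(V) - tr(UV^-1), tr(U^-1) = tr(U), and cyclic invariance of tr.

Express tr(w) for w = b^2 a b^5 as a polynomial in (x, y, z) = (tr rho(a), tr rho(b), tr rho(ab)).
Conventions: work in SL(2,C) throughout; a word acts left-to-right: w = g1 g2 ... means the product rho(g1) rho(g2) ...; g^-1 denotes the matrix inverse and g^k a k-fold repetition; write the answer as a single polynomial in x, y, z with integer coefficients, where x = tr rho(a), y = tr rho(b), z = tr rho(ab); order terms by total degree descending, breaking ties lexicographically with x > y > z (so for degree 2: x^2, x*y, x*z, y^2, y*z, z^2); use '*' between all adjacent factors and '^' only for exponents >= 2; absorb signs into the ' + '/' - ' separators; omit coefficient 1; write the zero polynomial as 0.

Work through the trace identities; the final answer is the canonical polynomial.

y^6*z - x*y^5 - 5*y^4*z + 4*x*y^3 + 6*y^2*z - 3*x*y - z

so trace(b a b) = trace(b) * trace(a b) - trace(a) = y*z - x
so trace(b^2 a b) = trace(b) * trace(b a b) - trace(b a) = y^2*z - x*y - z
reduce: trace(b a b^3) = trace(b) * trace(b^2 a b) - trace(b^2 a) = y^3*z - x*y^2 - 2*y*z + x
reduce: trace(b^4 a b) = trace(b) * trace(b a b^3) - trace(b a b^2) = y^4*z - x*y^3 - 3*y^2*z + 2*x*y + z
so trace(b^2 a b^4) = trace(b) * trace(b^4 a b) - trace(b^4 a) = y^5*z - x*y^4 - 4*y^3*z + 3*x*y^2 + 3*y*z - x
trace(b^2 a b^5) = trace(b) * trace(b^2 a b^4) - trace(b^2 a b^3) = y^6*z - x*y^5 - 5*y^4*z + 4*x*y^3 + 6*y^2*z - 3*x*y - z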